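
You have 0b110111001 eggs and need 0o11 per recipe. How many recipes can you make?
Convert 0b110111001 (binary) → 256 + 128 + 32 + 16 + 8 + 1 = 441 (decimal)
Convert 0o11 (octal) → 1×8 + 1 = 9 (decimal)
Compute 441 ÷ 9 = 49
49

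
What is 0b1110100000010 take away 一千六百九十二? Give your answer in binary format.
Convert 0b1110100000010 (binary) → 4096 + 2048 + 1024 + 256 + 2 = 7426 (decimal)
Convert 一千六百九十二 (Chinese numeral) → 1×1000 + 6×100 + 9×10 + 2 = 1692 (decimal)
Compute 7426 - 1692 = 5734
Convert 5734 (decimal) → 5734 = 4096 + 1024 + 512 + 64 + 32 + 4 + 2 → 0b1011001100110 (binary)
0b1011001100110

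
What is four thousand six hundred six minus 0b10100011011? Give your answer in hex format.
Convert four thousand six hundred six (English words) → 4×1000 + 6×100 + 6 = 4606 (decimal)
Convert 0b10100011011 (binary) → 1024 + 256 + 16 + 8 + 2 + 1 = 1307 (decimal)
Compute 4606 - 1307 = 3299
Convert 3299 (decimal) → 3299 = 12×256 + 14×16 + 3 → 0xCE3 (hexadecimal)
0xCE3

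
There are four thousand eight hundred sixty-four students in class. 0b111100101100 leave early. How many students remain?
Convert four thousand eight hundred sixty-four (English words) → 4×1000 + 8×100 + 64 = 4864 (decimal)
Convert 0b111100101100 (binary) → 2048 + 1024 + 512 + 256 + 32 + 8 + 4 = 3884 (decimal)
Compute 4864 - 3884 = 980
980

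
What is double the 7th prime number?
The 7th prime number = 17
Compute 17 × 2 = 34
34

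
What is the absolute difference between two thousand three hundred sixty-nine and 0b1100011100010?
Convert two thousand three hundred sixty-nine (English words) → 2×1000 + 3×100 + 69 = 2369 (decimal)
Convert 0b1100011100010 (binary) → 4096 + 2048 + 128 + 64 + 32 + 2 = 6370 (decimal)
Compute |2369 - 6370| = 4001
4001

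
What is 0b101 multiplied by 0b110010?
Convert 0b101 (binary) → 4 + 1 = 5 (decimal)
Convert 0b110010 (binary) → 32 + 16 + 2 = 50 (decimal)
Compute 5 × 50 = 250
250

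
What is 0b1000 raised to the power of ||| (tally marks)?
Convert 0b1000 (binary) → 8 (decimal)
Convert ||| (tally marks) → 3 (decimal)
Compute 8 ^ 3 = 512
512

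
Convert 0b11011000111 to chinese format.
Convert 0b11011000111 (binary) → 1024 + 512 + 128 + 64 + 4 + 2 + 1 = 1735 (decimal)
Convert 1735 (decimal) → 1735 = 1×1000 + 7×100 + 3×10 + 5 → 一千七百三十五 (Chinese numeral)
一千七百三十五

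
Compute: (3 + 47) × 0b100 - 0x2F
Convert 0b100 (binary) → 4 (decimal)
Convert 0x2F (hexadecimal) → 2×16 + 15 = 47 (decimal)
Expression in decimal: (3 + 47) × 4 - 47
Parentheses first: 3 + 47 = 50
Multiply: 50 × 4 = 200
Subtract: 200 - 47 = 153
153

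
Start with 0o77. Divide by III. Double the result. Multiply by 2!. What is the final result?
Convert 0o77 (octal) → 7×8 + 7 = 63 (decimal)
Start: 63
Convert III (Roman numeral) → 1 + 1 + 1 = 3 (decimal)
63 ÷ 3 = 21
21 × 2 = 42
Convert 2! (factorial) → 2 (decimal)
42 × 2 = 84
84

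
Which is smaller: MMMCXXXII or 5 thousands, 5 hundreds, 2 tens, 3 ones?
Convert MMMCXXXII (Roman numeral) → 1000 + 1000 + 1000 + 100 + 10 + 10 + 10 + 1 + 1 = 3132 (decimal)
Convert 5 thousands, 5 hundreds, 2 tens, 3 ones (place-value notation) → 5×1000 + 5×100 + 2×10 + 3 = 5523 (decimal)
Compare 3132 vs 5523: smaller = 3132
3132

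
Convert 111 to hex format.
Convert 111 (decimal) → 111 = 6×16 + 15 → 0x6F (hexadecimal)
0x6F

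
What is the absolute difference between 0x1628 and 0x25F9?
Convert 0x1628 (hexadecimal) → 1×4096 + 6×256 + 2×16 + 8 = 5672 (decimal)
Convert 0x25F9 (hexadecimal) → 2×4096 + 5×256 + 15×16 + 9 = 9721 (decimal)
Compute |5672 - 9721| = 4049
4049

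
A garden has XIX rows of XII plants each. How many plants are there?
Convert XII (Roman numeral) → 10 + 1 + 1 = 12 (decimal)
Convert XIX (Roman numeral) → 10 + 9 = 19 (decimal)
Compute 12 × 19 = 228
228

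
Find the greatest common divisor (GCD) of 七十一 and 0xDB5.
Convert 七十一 (Chinese numeral) → 7×10 + 1 = 71 (decimal)
Convert 0xDB5 (hexadecimal) → 13×256 + 11×16 + 5 = 3509 (decimal)
Compute gcd(71, 3509) = 1
1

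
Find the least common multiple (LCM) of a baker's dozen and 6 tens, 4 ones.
Convert a baker's dozen (colloquial) → 13 (decimal)
Convert 6 tens, 4 ones (place-value notation) → 6×10 + 4 = 64 (decimal)
Compute lcm(13, 64) = 832
832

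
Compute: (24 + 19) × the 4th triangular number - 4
Convert the 4th triangular number (triangular index) → 4×5/2 = 10 (decimal)
Expression in decimal: (24 + 19) × 10 - 4
Parentheses first: 24 + 19 = 43
Multiply: 43 × 10 = 430
Subtract: 430 - 4 = 426
426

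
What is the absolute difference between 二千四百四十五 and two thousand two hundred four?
Convert 二千四百四十五 (Chinese numeral) → 2×1000 + 4×100 + 4×10 + 5 = 2445 (decimal)
Convert two thousand two hundred four (English words) → 2×1000 + 2×100 + 4 = 2204 (decimal)
Compute |2445 - 2204| = 241
241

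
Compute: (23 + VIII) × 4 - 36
Convert VIII (Roman numeral) → 5 + 1 + 1 + 1 = 8 (decimal)
Expression in decimal: (23 + 8) × 4 - 36
Parentheses first: 23 + 8 = 31
Multiply: 31 × 4 = 124
Subtract: 124 - 36 = 88
88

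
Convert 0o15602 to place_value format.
Convert 0o15602 (octal) → 1×4096 + 5×512 + 6×64 + 2 = 7042 (decimal)
Convert 7042 (decimal) → 7042 = 7×1000 + 4×10 + 2 → 7 thousands, 4 tens, 2 ones (place-value notation)
7 thousands, 4 tens, 2 ones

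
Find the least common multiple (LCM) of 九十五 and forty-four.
Convert 九十五 (Chinese numeral) → 9×10 + 5 = 95 (decimal)
Convert forty-four (English words) → 44 (decimal)
Compute lcm(95, 44) = 4180
4180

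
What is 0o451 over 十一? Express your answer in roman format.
Convert 0o451 (octal) → 4×64 + 5×8 + 1 = 297 (decimal)
Convert 十一 (Chinese numeral) → 1×10 + 1 = 11 (decimal)
Compute 297 ÷ 11 = 27
Convert 27 (decimal) → 27 = 10 + 10 + 5 + 1 + 1 → XXVII (Roman numeral)
XXVII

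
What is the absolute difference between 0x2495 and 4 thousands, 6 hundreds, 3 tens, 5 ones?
Convert 0x2495 (hexadecimal) → 2×4096 + 4×256 + 9×16 + 5 = 9365 (decimal)
Convert 4 thousands, 6 hundreds, 3 tens, 5 ones (place-value notation) → 4×1000 + 6×100 + 3×10 + 5 = 4635 (decimal)
Compute |9365 - 4635| = 4730
4730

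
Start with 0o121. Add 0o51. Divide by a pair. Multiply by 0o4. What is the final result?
Convert 0o121 (octal) → 1×64 + 2×8 + 1 = 81 (decimal)
Start: 81
Convert 0o51 (octal) → 5×8 + 1 = 41 (decimal)
81 + 41 = 122
Convert a pair (colloquial) → 2 (decimal)
122 ÷ 2 = 61
Convert 0o4 (octal) → 4 (decimal)
61 × 4 = 244
244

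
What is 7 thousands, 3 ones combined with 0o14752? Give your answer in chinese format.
Convert 7 thousands, 3 ones (place-value notation) → 7×1000 + 3 = 7003 (decimal)
Convert 0o14752 (octal) → 1×4096 + 4×512 + 7×64 + 5×8 + 2 = 6634 (decimal)
Compute 7003 + 6634 = 13637
Convert 13637 (decimal) → 13637 = 1×10000 + 3×1000 + 6×100 + 3×10 + 7 → 一万三千六百三十七 (Chinese numeral)
一万三千六百三十七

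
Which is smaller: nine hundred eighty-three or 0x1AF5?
Convert nine hundred eighty-three (English words) → 9×100 + 83 = 983 (decimal)
Convert 0x1AF5 (hexadecimal) → 1×4096 + 10×256 + 15×16 + 5 = 6901 (decimal)
Compare 983 vs 6901: smaller = 983
983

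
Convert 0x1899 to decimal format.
Convert 0x1899 (hexadecimal) → 1×4096 + 8×256 + 9×16 + 9 = 6297 (decimal)
6297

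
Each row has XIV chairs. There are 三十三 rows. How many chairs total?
Convert XIV (Roman numeral) → 10 + 4 = 14 (decimal)
Convert 三十三 (Chinese numeral) → 3×10 + 3 = 33 (decimal)
Compute 14 × 33 = 462
462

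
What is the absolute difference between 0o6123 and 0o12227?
Convert 0o6123 (octal) → 6×512 + 1×64 + 2×8 + 3 = 3155 (decimal)
Convert 0o12227 (octal) → 1×4096 + 2×512 + 2×64 + 2×8 + 7 = 5271 (decimal)
Compute |3155 - 5271| = 2116
2116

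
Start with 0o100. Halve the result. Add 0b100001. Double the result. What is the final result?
Convert 0o100 (octal) → 1×64 = 64 (decimal)
Start: 64
64 ÷ 2 = 32
Convert 0b100001 (binary) → 32 + 1 = 33 (decimal)
32 + 33 = 65
65 × 2 = 130
130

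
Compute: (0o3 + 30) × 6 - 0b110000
Convert 0o3 (octal) → 3 (decimal)
Convert 0b110000 (binary) → 32 + 16 = 48 (decimal)
Expression in decimal: (3 + 30) × 6 - 48
Parentheses first: 3 + 30 = 33
Multiply: 33 × 6 = 198
Subtract: 198 - 48 = 150
150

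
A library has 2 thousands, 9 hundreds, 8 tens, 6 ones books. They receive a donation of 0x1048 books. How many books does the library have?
Convert 2 thousands, 9 hundreds, 8 tens, 6 ones (place-value notation) → 2×1000 + 9×100 + 8×10 + 6 = 2986 (decimal)
Convert 0x1048 (hexadecimal) → 1×4096 + 4×16 + 8 = 4168 (decimal)
Compute 2986 + 4168 = 7154
7154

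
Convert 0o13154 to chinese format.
Convert 0o13154 (octal) → 1×4096 + 3×512 + 1×64 + 5×8 + 4 = 5740 (decimal)
Convert 5740 (decimal) → 5740 = 5×1000 + 7×100 + 4×10 → 五千七百四十 (Chinese numeral)
五千七百四十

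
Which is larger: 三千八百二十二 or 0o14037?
Convert 三千八百二十二 (Chinese numeral) → 3×1000 + 8×100 + 2×10 + 2 = 3822 (decimal)
Convert 0o14037 (octal) → 1×4096 + 4×512 + 3×8 + 7 = 6175 (decimal)
Compare 3822 vs 6175: larger = 6175
6175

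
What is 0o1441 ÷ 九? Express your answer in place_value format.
Convert 0o1441 (octal) → 1×512 + 4×64 + 4×8 + 1 = 801 (decimal)
Convert 九 (Chinese numeral) → 9 (decimal)
Compute 801 ÷ 9 = 89
Convert 89 (decimal) → 89 = 8×10 + 9 → 8 tens, 9 ones (place-value notation)
8 tens, 9 ones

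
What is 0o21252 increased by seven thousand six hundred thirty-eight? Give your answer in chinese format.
Convert 0o21252 (octal) → 2×4096 + 1×512 + 2×64 + 5×8 + 2 = 8874 (decimal)
Convert seven thousand six hundred thirty-eight (English words) → 7×1000 + 6×100 + 38 = 7638 (decimal)
Compute 8874 + 7638 = 16512
Convert 16512 (decimal) → 16512 = 1×10000 + 6×1000 + 5×100 + 1×10 + 2 → 一万六千五百一十二 (Chinese numeral)
一万六千五百一十二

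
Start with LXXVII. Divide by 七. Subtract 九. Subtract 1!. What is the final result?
Convert LXXVII (Roman numeral) → 50 + 10 + 10 + 5 + 1 + 1 = 77 (decimal)
Start: 77
Convert 七 (Chinese numeral) → 7 (decimal)
77 ÷ 7 = 11
Convert 九 (Chinese numeral) → 9 (decimal)
11 - 9 = 2
Convert 1! (factorial) → 1 (decimal)
2 - 1 = 1
1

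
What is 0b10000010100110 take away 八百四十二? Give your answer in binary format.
Convert 0b10000010100110 (binary) → 8192 + 128 + 32 + 4 + 2 = 8358 (decimal)
Convert 八百四十二 (Chinese numeral) → 8×100 + 4×10 + 2 = 842 (decimal)
Compute 8358 - 842 = 7516
Convert 7516 (decimal) → 7516 = 4096 + 2048 + 1024 + 256 + 64 + 16 + 8 + 4 → 0b1110101011100 (binary)
0b1110101011100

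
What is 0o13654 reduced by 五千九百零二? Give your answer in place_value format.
Convert 0o13654 (octal) → 1×4096 + 3×512 + 6×64 + 5×8 + 4 = 6060 (decimal)
Convert 五千九百零二 (Chinese numeral) → 5×1000 + 9×100 + 2 = 5902 (decimal)
Compute 6060 - 5902 = 158
Convert 158 (decimal) → 158 = 1×100 + 5×10 + 8 → 1 hundred, 5 tens, 8 ones (place-value notation)
1 hundred, 5 tens, 8 ones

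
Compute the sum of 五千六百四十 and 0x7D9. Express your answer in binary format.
Convert 五千六百四十 (Chinese numeral) → 5×1000 + 6×100 + 4×10 = 5640 (decimal)
Convert 0x7D9 (hexadecimal) → 7×256 + 13×16 + 9 = 2009 (decimal)
Compute 5640 + 2009 = 7649
Convert 7649 (decimal) → 7649 = 4096 + 2048 + 1024 + 256 + 128 + 64 + 32 + 1 → 0b1110111100001 (binary)
0b1110111100001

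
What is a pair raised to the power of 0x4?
Convert a pair (colloquial) → 2 (decimal)
Convert 0x4 (hexadecimal) → 4 (decimal)
Compute 2 ^ 4 = 16
16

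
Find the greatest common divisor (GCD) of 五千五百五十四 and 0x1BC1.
Convert 五千五百五十四 (Chinese numeral) → 5×1000 + 5×100 + 5×10 + 4 = 5554 (decimal)
Convert 0x1BC1 (hexadecimal) → 1×4096 + 11×256 + 12×16 + 1 = 7105 (decimal)
Compute gcd(5554, 7105) = 1
1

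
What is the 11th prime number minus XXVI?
The 11th prime number = 31
Convert XXVI (Roman numeral) → 10 + 10 + 5 + 1 = 26 (decimal)
Compute 31 - 26 = 5
5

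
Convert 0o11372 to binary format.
Convert 0o11372 (octal) → 1×4096 + 1×512 + 3×64 + 7×8 + 2 = 4858 (decimal)
Convert 4858 (decimal) → 4858 = 4096 + 512 + 128 + 64 + 32 + 16 + 8 + 2 → 0b1001011111010 (binary)
0b1001011111010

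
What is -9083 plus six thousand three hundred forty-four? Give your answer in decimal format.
Convert six thousand three hundred forty-four (English words) → 6×1000 + 3×100 + 44 = 6344 (decimal)
Compute -9083 + 6344 = -2739
-2739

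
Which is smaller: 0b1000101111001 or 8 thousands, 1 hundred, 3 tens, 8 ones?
Convert 0b1000101111001 (binary) → 4096 + 256 + 64 + 32 + 16 + 8 + 1 = 4473 (decimal)
Convert 8 thousands, 1 hundred, 3 tens, 8 ones (place-value notation) → 8×1000 + 1×100 + 3×10 + 8 = 8138 (decimal)
Compare 4473 vs 8138: smaller = 4473
4473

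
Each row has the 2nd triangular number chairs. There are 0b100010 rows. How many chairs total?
Convert the 2nd triangular number (triangular index) → 2×3/2 = 3 (decimal)
Convert 0b100010 (binary) → 32 + 2 = 34 (decimal)
Compute 3 × 34 = 102
102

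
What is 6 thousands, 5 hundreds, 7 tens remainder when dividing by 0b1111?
Convert 6 thousands, 5 hundreds, 7 tens (place-value notation) → 6×1000 + 5×100 + 7×10 = 6570 (decimal)
Convert 0b1111 (binary) → 8 + 4 + 2 + 1 = 15 (decimal)
Compute 6570 mod 15 = 0
0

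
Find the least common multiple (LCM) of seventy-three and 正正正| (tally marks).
Convert seventy-three (English words) → 73 (decimal)
Convert 正正正| (tally marks) → 5 + 5 + 5 + 1 = 16 (decimal)
Compute lcm(73, 16) = 1168
1168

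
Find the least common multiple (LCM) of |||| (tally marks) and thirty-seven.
Convert |||| (tally marks) → 4 (decimal)
Convert thirty-seven (English words) → 37 (decimal)
Compute lcm(4, 37) = 148
148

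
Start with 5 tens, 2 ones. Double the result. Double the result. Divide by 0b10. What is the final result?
Convert 5 tens, 2 ones (place-value notation) → 5×10 + 2 = 52 (decimal)
Start: 52
52 × 2 = 104
104 × 2 = 208
Convert 0b10 (binary) → 2 (decimal)
208 ÷ 2 = 104
104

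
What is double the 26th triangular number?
The 26th triangular number = 26×27/2 = 351
Compute 351 × 2 = 702
702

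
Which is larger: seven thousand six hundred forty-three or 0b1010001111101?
Convert seven thousand six hundred forty-three (English words) → 7×1000 + 6×100 + 43 = 7643 (decimal)
Convert 0b1010001111101 (binary) → 4096 + 1024 + 64 + 32 + 16 + 8 + 4 + 1 = 5245 (decimal)
Compare 7643 vs 5245: larger = 7643
7643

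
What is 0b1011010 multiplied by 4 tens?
Convert 0b1011010 (binary) → 64 + 16 + 8 + 2 = 90 (decimal)
Convert 4 tens (place-value notation) → 4×10 = 40 (decimal)
Compute 90 × 40 = 3600
3600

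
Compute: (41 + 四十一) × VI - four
Convert 四十一 (Chinese numeral) → 4×10 + 1 = 41 (decimal)
Convert VI (Roman numeral) → 5 + 1 = 6 (decimal)
Convert four (English words) → 4 (decimal)
Expression in decimal: (41 + 41) × 6 - 4
Parentheses first: 41 + 41 = 82
Multiply: 82 × 6 = 492
Subtract: 492 - 4 = 488
488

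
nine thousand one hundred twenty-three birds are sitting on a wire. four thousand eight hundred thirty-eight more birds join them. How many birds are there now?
Convert nine thousand one hundred twenty-three (English words) → 9×1000 + 1×100 + 23 = 9123 (decimal)
Convert four thousand eight hundred thirty-eight (English words) → 4×1000 + 8×100 + 38 = 4838 (decimal)
Compute 9123 + 4838 = 13961
13961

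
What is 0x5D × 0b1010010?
Convert 0x5D (hexadecimal) → 5×16 + 13 = 93 (decimal)
Convert 0b1010010 (binary) → 64 + 16 + 2 = 82 (decimal)
Compute 93 × 82 = 7626
7626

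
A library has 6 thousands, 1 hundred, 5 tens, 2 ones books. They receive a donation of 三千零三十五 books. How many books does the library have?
Convert 6 thousands, 1 hundred, 5 tens, 2 ones (place-value notation) → 6×1000 + 1×100 + 5×10 + 2 = 6152 (decimal)
Convert 三千零三十五 (Chinese numeral) → 3×1000 + 3×10 + 5 = 3035 (decimal)
Compute 6152 + 3035 = 9187
9187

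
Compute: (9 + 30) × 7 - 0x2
Convert 0x2 (hexadecimal) → 2 (decimal)
Expression in decimal: (9 + 30) × 7 - 2
Parentheses first: 9 + 30 = 39
Multiply: 39 × 7 = 273
Subtract: 273 - 2 = 271
271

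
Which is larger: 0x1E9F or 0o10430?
Convert 0x1E9F (hexadecimal) → 1×4096 + 14×256 + 9×16 + 15 = 7839 (decimal)
Convert 0o10430 (octal) → 1×4096 + 4×64 + 3×8 = 4376 (decimal)
Compare 7839 vs 4376: larger = 7839
7839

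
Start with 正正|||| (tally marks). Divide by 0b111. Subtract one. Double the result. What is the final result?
Convert 正正|||| (tally marks) → 5 + 5 + 4 = 14 (decimal)
Start: 14
Convert 0b111 (binary) → 4 + 2 + 1 = 7 (decimal)
14 ÷ 7 = 2
Convert one (English words) → 1 (decimal)
2 - 1 = 1
1 × 2 = 2
2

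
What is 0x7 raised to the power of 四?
Convert 0x7 (hexadecimal) → 7 (decimal)
Convert 四 (Chinese numeral) → 4 (decimal)
Compute 7 ^ 4 = 2401
2401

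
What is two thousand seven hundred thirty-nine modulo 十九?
Convert two thousand seven hundred thirty-nine (English words) → 2×1000 + 7×100 + 39 = 2739 (decimal)
Convert 十九 (Chinese numeral) → 1×10 + 9 = 19 (decimal)
Compute 2739 mod 19 = 3
3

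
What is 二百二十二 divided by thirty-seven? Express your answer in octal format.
Convert 二百二十二 (Chinese numeral) → 2×100 + 2×10 + 2 = 222 (decimal)
Convert thirty-seven (English words) → 37 (decimal)
Compute 222 ÷ 37 = 6
Convert 6 (decimal) → 0o6 (octal)
0o6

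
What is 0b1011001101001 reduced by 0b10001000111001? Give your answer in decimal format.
Convert 0b1011001101001 (binary) → 4096 + 1024 + 512 + 64 + 32 + 8 + 1 = 5737 (decimal)
Convert 0b10001000111001 (binary) → 8192 + 512 + 32 + 16 + 8 + 1 = 8761 (decimal)
Compute 5737 - 8761 = -3024
-3024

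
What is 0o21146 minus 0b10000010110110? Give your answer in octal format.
Convert 0o21146 (octal) → 2×4096 + 1×512 + 1×64 + 4×8 + 6 = 8806 (decimal)
Convert 0b10000010110110 (binary) → 8192 + 128 + 32 + 16 + 4 + 2 = 8374 (decimal)
Compute 8806 - 8374 = 432
Convert 432 (decimal) → 432 = 6×64 + 6×8 → 0o660 (octal)
0o660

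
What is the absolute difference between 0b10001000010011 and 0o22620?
Convert 0b10001000010011 (binary) → 8192 + 512 + 16 + 2 + 1 = 8723 (decimal)
Convert 0o22620 (octal) → 2×4096 + 2×512 + 6×64 + 2×8 = 9616 (decimal)
Compute |8723 - 9616| = 893
893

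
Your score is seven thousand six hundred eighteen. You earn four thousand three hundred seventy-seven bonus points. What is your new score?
Convert seven thousand six hundred eighteen (English words) → 7×1000 + 6×100 + 18 = 7618 (decimal)
Convert four thousand three hundred seventy-seven (English words) → 4×1000 + 3×100 + 77 = 4377 (decimal)
Compute 7618 + 4377 = 11995
11995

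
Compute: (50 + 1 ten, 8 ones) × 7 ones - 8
Convert 1 ten, 8 ones (place-value notation) → 1×10 + 8 = 18 (decimal)
Convert 7 ones (place-value notation) → 7 (decimal)
Expression in decimal: (50 + 18) × 7 - 8
Parentheses first: 50 + 18 = 68
Multiply: 68 × 7 = 476
Subtract: 476 - 8 = 468
468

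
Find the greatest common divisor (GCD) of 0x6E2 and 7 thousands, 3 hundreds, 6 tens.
Convert 0x6E2 (hexadecimal) → 6×256 + 14×16 + 2 = 1762 (decimal)
Convert 7 thousands, 3 hundreds, 6 tens (place-value notation) → 7×1000 + 3×100 + 6×10 = 7360 (decimal)
Compute gcd(1762, 7360) = 2
2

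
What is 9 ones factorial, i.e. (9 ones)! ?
Convert 9 ones (place-value notation) → 9 (decimal)
Compute 9! = 362880
362880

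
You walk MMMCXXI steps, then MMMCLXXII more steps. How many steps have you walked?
Convert MMMCXXI (Roman numeral) → 1000 + 1000 + 1000 + 100 + 10 + 10 + 1 = 3121 (decimal)
Convert MMMCLXXII (Roman numeral) → 1000 + 1000 + 1000 + 100 + 50 + 10 + 10 + 1 + 1 = 3172 (decimal)
Compute 3121 + 3172 = 6293
6293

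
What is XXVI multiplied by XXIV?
Convert XXVI (Roman numeral) → 10 + 10 + 5 + 1 = 26 (decimal)
Convert XXIV (Roman numeral) → 10 + 10 + 4 = 24 (decimal)
Compute 26 × 24 = 624
624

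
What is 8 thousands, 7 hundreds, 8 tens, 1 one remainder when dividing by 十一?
Convert 8 thousands, 7 hundreds, 8 tens, 1 one (place-value notation) → 8×1000 + 7×100 + 8×10 + 1 = 8781 (decimal)
Convert 十一 (Chinese numeral) → 1×10 + 1 = 11 (decimal)
Compute 8781 mod 11 = 3
3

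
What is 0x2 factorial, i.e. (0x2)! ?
Convert 0x2 (hexadecimal) → 2 (decimal)
Compute 2! = 2
2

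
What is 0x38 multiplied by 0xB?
Convert 0x38 (hexadecimal) → 3×16 + 8 = 56 (decimal)
Convert 0xB (hexadecimal) → 11 (decimal)
Compute 56 × 11 = 616
616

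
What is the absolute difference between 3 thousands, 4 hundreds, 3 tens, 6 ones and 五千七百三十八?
Convert 3 thousands, 4 hundreds, 3 tens, 6 ones (place-value notation) → 3×1000 + 4×100 + 3×10 + 6 = 3436 (decimal)
Convert 五千七百三十八 (Chinese numeral) → 5×1000 + 7×100 + 3×10 + 8 = 5738 (decimal)
Compute |3436 - 5738| = 2302
2302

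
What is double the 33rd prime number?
The 33rd prime number = 137
Compute 137 × 2 = 274
274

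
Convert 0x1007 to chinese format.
Convert 0x1007 (hexadecimal) → 1×4096 + 7 = 4103 (decimal)
Convert 4103 (decimal) → 4103 = 4×1000 + 1×100 + 3 → 四千一百零三 (Chinese numeral)
四千一百零三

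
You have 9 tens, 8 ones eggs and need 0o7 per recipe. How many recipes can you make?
Convert 9 tens, 8 ones (place-value notation) → 9×10 + 8 = 98 (decimal)
Convert 0o7 (octal) → 7 (decimal)
Compute 98 ÷ 7 = 14
14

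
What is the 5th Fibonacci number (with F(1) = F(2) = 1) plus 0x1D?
The 5th Fibonacci number (with F(1) = F(2) = 1): 1, 1, 2, 3, 5 → 5
Convert 0x1D (hexadecimal) → 1×16 + 13 = 29 (decimal)
Compute 5 + 29 = 34
34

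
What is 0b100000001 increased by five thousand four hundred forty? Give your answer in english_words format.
Convert 0b100000001 (binary) → 256 + 1 = 257 (decimal)
Convert five thousand four hundred forty (English words) → 5×1000 + 4×100 + 40 = 5440 (decimal)
Compute 257 + 5440 = 5697
Convert 5697 (decimal) → 5697 = 5×1000 + 6×100 + 97 → five thousand six hundred ninety-seven (English words)
five thousand six hundred ninety-seven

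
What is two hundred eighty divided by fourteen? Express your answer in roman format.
Convert two hundred eighty (English words) → 2×100 + 80 = 280 (decimal)
Convert fourteen (English words) → 14 (decimal)
Compute 280 ÷ 14 = 20
Convert 20 (decimal) → 20 = 10 + 10 → XX (Roman numeral)
XX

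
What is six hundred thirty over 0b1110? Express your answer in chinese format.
Convert six hundred thirty (English words) → 6×100 + 30 = 630 (decimal)
Convert 0b1110 (binary) → 8 + 4 + 2 = 14 (decimal)
Compute 630 ÷ 14 = 45
Convert 45 (decimal) → 45 = 4×10 + 5 → 四十五 (Chinese numeral)
四十五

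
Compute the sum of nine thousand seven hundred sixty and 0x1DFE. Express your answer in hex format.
Convert nine thousand seven hundred sixty (English words) → 9×1000 + 7×100 + 60 = 9760 (decimal)
Convert 0x1DFE (hexadecimal) → 1×4096 + 13×256 + 15×16 + 14 = 7678 (decimal)
Compute 9760 + 7678 = 17438
Convert 17438 (decimal) → 17438 = 4×4096 + 4×256 + 1×16 + 14 → 0x441E (hexadecimal)
0x441E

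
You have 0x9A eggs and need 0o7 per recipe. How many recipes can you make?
Convert 0x9A (hexadecimal) → 9×16 + 10 = 154 (decimal)
Convert 0o7 (octal) → 7 (decimal)
Compute 154 ÷ 7 = 22
22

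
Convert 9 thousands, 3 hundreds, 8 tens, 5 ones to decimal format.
Convert 9 thousands, 3 hundreds, 8 tens, 5 ones (place-value notation) → 9×1000 + 3×100 + 8×10 + 5 = 9385 (decimal)
9385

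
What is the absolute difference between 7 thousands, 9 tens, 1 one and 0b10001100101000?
Convert 7 thousands, 9 tens, 1 one (place-value notation) → 7×1000 + 9×10 + 1 = 7091 (decimal)
Convert 0b10001100101000 (binary) → 8192 + 512 + 256 + 32 + 8 = 9000 (decimal)
Compute |7091 - 9000| = 1909
1909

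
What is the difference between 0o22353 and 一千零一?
Convert 0o22353 (octal) → 2×4096 + 2×512 + 3×64 + 5×8 + 3 = 9451 (decimal)
Convert 一千零一 (Chinese numeral) → 1×1000 + 1 = 1001 (decimal)
Difference: |9451 - 1001| = 8450
8450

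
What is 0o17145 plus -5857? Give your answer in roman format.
Convert 0o17145 (octal) → 1×4096 + 7×512 + 1×64 + 4×8 + 5 = 7781 (decimal)
Compute 7781 + -5857 = 1924
Convert 1924 (decimal) → 1924 = 1000 + 900 + 10 + 10 + 4 → MCMXXIV (Roman numeral)
MCMXXIV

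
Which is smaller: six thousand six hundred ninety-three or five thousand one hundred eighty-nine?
Convert six thousand six hundred ninety-three (English words) → 6×1000 + 6×100 + 93 = 6693 (decimal)
Convert five thousand one hundred eighty-nine (English words) → 5×1000 + 1×100 + 89 = 5189 (decimal)
Compare 6693 vs 5189: smaller = 5189
5189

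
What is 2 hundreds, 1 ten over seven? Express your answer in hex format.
Convert 2 hundreds, 1 ten (place-value notation) → 2×100 + 1×10 = 210 (decimal)
Convert seven (English words) → 7 (decimal)
Compute 210 ÷ 7 = 30
Convert 30 (decimal) → 30 = 1×16 + 14 → 0x1E (hexadecimal)
0x1E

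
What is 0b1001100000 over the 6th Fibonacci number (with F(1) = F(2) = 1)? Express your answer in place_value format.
Convert 0b1001100000 (binary) → 512 + 64 + 32 = 608 (decimal)
Convert the 6th Fibonacci number (with F(1) = F(2) = 1) (Fibonacci index) → 1, 1, 2, 3, 5, 8 → 8 (decimal)
Compute 608 ÷ 8 = 76
Convert 76 (decimal) → 76 = 7×10 + 6 → 7 tens, 6 ones (place-value notation)
7 tens, 6 ones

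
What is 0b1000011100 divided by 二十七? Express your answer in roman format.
Convert 0b1000011100 (binary) → 512 + 16 + 8 + 4 = 540 (decimal)
Convert 二十七 (Chinese numeral) → 2×10 + 7 = 27 (decimal)
Compute 540 ÷ 27 = 20
Convert 20 (decimal) → 20 = 10 + 10 → XX (Roman numeral)
XX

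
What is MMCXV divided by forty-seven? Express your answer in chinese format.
Convert MMCXV (Roman numeral) → 1000 + 1000 + 100 + 10 + 5 = 2115 (decimal)
Convert forty-seven (English words) → 47 (decimal)
Compute 2115 ÷ 47 = 45
Convert 45 (decimal) → 45 = 4×10 + 5 → 四十五 (Chinese numeral)
四十五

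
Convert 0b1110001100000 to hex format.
Convert 0b1110001100000 (binary) → 4096 + 2048 + 1024 + 64 + 32 = 7264 (decimal)
Convert 7264 (decimal) → 7264 = 1×4096 + 12×256 + 6×16 → 0x1C60 (hexadecimal)
0x1C60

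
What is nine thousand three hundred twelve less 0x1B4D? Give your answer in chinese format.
Convert nine thousand three hundred twelve (English words) → 9×1000 + 3×100 + 12 = 9312 (decimal)
Convert 0x1B4D (hexadecimal) → 1×4096 + 11×256 + 4×16 + 13 = 6989 (decimal)
Compute 9312 - 6989 = 2323
Convert 2323 (decimal) → 2323 = 2×1000 + 3×100 + 2×10 + 3 → 二千三百二十三 (Chinese numeral)
二千三百二十三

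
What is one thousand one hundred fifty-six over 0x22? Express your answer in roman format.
Convert one thousand one hundred fifty-six (English words) → 1×1000 + 1×100 + 56 = 1156 (decimal)
Convert 0x22 (hexadecimal) → 2×16 + 2 = 34 (decimal)
Compute 1156 ÷ 34 = 34
Convert 34 (decimal) → 34 = 10 + 10 + 10 + 4 → XXXIV (Roman numeral)
XXXIV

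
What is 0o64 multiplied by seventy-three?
Convert 0o64 (octal) → 6×8 + 4 = 52 (decimal)
Convert seventy-three (English words) → 73 (decimal)
Compute 52 × 73 = 3796
3796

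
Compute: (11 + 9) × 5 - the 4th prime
Convert the 4th prime (prime index) → 7 (decimal)
Expression in decimal: (11 + 9) × 5 - 7
Parentheses first: 11 + 9 = 20
Multiply: 20 × 5 = 100
Subtract: 100 - 7 = 93
93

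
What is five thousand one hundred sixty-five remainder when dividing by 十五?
Convert five thousand one hundred sixty-five (English words) → 5×1000 + 1×100 + 65 = 5165 (decimal)
Convert 十五 (Chinese numeral) → 1×10 + 5 = 15 (decimal)
Compute 5165 mod 15 = 5
5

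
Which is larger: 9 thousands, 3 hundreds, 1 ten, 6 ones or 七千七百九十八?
Convert 9 thousands, 3 hundreds, 1 ten, 6 ones (place-value notation) → 9×1000 + 3×100 + 1×10 + 6 = 9316 (decimal)
Convert 七千七百九十八 (Chinese numeral) → 7×1000 + 7×100 + 9×10 + 8 = 7798 (decimal)
Compare 9316 vs 7798: larger = 9316
9316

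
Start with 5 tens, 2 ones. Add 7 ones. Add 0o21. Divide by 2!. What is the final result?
Convert 5 tens, 2 ones (place-value notation) → 5×10 + 2 = 52 (decimal)
Start: 52
Convert 7 ones (place-value notation) → 7 (decimal)
52 + 7 = 59
Convert 0o21 (octal) → 2×8 + 1 = 17 (decimal)
59 + 17 = 76
Convert 2! (factorial) → 2 (decimal)
76 ÷ 2 = 38
38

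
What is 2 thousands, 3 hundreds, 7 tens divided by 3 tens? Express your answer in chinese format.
Convert 2 thousands, 3 hundreds, 7 tens (place-value notation) → 2×1000 + 3×100 + 7×10 = 2370 (decimal)
Convert 3 tens (place-value notation) → 3×10 = 30 (decimal)
Compute 2370 ÷ 30 = 79
Convert 79 (decimal) → 79 = 7×10 + 9 → 七十九 (Chinese numeral)
七十九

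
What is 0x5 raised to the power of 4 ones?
Convert 0x5 (hexadecimal) → 5 (decimal)
Convert 4 ones (place-value notation) → 4 (decimal)
Compute 5 ^ 4 = 625
625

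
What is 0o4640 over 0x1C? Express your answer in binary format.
Convert 0o4640 (octal) → 4×512 + 6×64 + 4×8 = 2464 (decimal)
Convert 0x1C (hexadecimal) → 1×16 + 12 = 28 (decimal)
Compute 2464 ÷ 28 = 88
Convert 88 (decimal) → 88 = 64 + 16 + 8 → 0b1011000 (binary)
0b1011000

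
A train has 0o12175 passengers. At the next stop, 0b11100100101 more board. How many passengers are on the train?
Convert 0o12175 (octal) → 1×4096 + 2×512 + 1×64 + 7×8 + 5 = 5245 (decimal)
Convert 0b11100100101 (binary) → 1024 + 512 + 256 + 32 + 4 + 1 = 1829 (decimal)
Compute 5245 + 1829 = 7074
7074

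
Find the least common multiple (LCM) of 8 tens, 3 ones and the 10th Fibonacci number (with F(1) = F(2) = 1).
Convert 8 tens, 3 ones (place-value notation) → 8×10 + 3 = 83 (decimal)
Convert the 10th Fibonacci number (with F(1) = F(2) = 1) (Fibonacci index) → 1, 1, 2, 3, 5, 8, 13, 21, 34, 55 → 55 (decimal)
Compute lcm(83, 55) = 4565
4565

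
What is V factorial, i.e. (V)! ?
Convert V (Roman numeral) → 5 (decimal)
Compute 5! = 120
120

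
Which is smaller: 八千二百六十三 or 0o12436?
Convert 八千二百六十三 (Chinese numeral) → 8×1000 + 2×100 + 6×10 + 3 = 8263 (decimal)
Convert 0o12436 (octal) → 1×4096 + 2×512 + 4×64 + 3×8 + 6 = 5406 (decimal)
Compare 8263 vs 5406: smaller = 5406
5406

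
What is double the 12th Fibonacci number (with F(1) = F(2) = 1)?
The 12th Fibonacci number (with F(1) = F(2) = 1): 1, 1, 2, 3, 5, 8, 13, 21, 34, 55, 89, 144 → 144
Compute 144 × 2 = 288
288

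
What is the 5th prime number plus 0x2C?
The 5th prime number = 11
Convert 0x2C (hexadecimal) → 2×16 + 12 = 44 (decimal)
Compute 11 + 44 = 55
55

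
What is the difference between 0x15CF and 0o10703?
Convert 0x15CF (hexadecimal) → 1×4096 + 5×256 + 12×16 + 15 = 5583 (decimal)
Convert 0o10703 (octal) → 1×4096 + 7×64 + 3 = 4547 (decimal)
Difference: |5583 - 4547| = 1036
1036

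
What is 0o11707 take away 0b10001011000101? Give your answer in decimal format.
Convert 0o11707 (octal) → 1×4096 + 1×512 + 7×64 + 7 = 5063 (decimal)
Convert 0b10001011000101 (binary) → 8192 + 512 + 128 + 64 + 4 + 1 = 8901 (decimal)
Compute 5063 - 8901 = -3838
-3838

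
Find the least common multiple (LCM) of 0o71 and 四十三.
Convert 0o71 (octal) → 7×8 + 1 = 57 (decimal)
Convert 四十三 (Chinese numeral) → 4×10 + 3 = 43 (decimal)
Compute lcm(57, 43) = 2451
2451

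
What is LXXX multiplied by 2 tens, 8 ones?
Convert LXXX (Roman numeral) → 50 + 10 + 10 + 10 = 80 (decimal)
Convert 2 tens, 8 ones (place-value notation) → 2×10 + 8 = 28 (decimal)
Compute 80 × 28 = 2240
2240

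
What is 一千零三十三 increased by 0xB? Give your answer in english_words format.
Convert 一千零三十三 (Chinese numeral) → 1×1000 + 3×10 + 3 = 1033 (decimal)
Convert 0xB (hexadecimal) → 11 (decimal)
Compute 1033 + 11 = 1044
Convert 1044 (decimal) → 1044 = 1×1000 + 44 → one thousand forty-four (English words)
one thousand forty-four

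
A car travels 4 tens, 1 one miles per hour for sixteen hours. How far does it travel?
Convert 4 tens, 1 one (place-value notation) → 4×10 + 1 = 41 (decimal)
Convert sixteen (English words) → 16 (decimal)
Compute 41 × 16 = 656
656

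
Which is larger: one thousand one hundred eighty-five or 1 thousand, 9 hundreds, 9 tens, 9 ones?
Convert one thousand one hundred eighty-five (English words) → 1×1000 + 1×100 + 85 = 1185 (decimal)
Convert 1 thousand, 9 hundreds, 9 tens, 9 ones (place-value notation) → 1×1000 + 9×100 + 9×10 + 9 = 1999 (decimal)
Compare 1185 vs 1999: larger = 1999
1999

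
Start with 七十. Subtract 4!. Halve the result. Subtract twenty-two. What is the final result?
Convert 七十 (Chinese numeral) → 7×10 = 70 (decimal)
Start: 70
Convert 4! (factorial) → 24 (decimal)
70 - 24 = 46
46 ÷ 2 = 23
Convert twenty-two (English words) → 22 (decimal)
23 - 22 = 1
1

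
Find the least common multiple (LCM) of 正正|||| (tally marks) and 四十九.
Convert 正正|||| (tally marks) → 5 + 5 + 4 = 14 (decimal)
Convert 四十九 (Chinese numeral) → 4×10 + 9 = 49 (decimal)
Compute lcm(14, 49) = 98
98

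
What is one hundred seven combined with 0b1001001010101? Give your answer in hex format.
Convert one hundred seven (English words) → 1×100 + 7 = 107 (decimal)
Convert 0b1001001010101 (binary) → 4096 + 512 + 64 + 16 + 4 + 1 = 4693 (decimal)
Compute 107 + 4693 = 4800
Convert 4800 (decimal) → 4800 = 1×4096 + 2×256 + 12×16 → 0x12C0 (hexadecimal)
0x12C0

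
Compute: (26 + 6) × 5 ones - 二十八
Convert 5 ones (place-value notation) → 5 (decimal)
Convert 二十八 (Chinese numeral) → 2×10 + 8 = 28 (decimal)
Expression in decimal: (26 + 6) × 5 - 28
Parentheses first: 26 + 6 = 32
Multiply: 32 × 5 = 160
Subtract: 160 - 28 = 132
132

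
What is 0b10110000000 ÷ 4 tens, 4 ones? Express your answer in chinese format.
Convert 0b10110000000 (binary) → 1024 + 256 + 128 = 1408 (decimal)
Convert 4 tens, 4 ones (place-value notation) → 4×10 + 4 = 44 (decimal)
Compute 1408 ÷ 44 = 32
Convert 32 (decimal) → 32 = 3×10 + 2 → 三十二 (Chinese numeral)
三十二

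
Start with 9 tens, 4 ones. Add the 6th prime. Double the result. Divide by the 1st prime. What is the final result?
Convert 9 tens, 4 ones (place-value notation) → 9×10 + 4 = 94 (decimal)
Start: 94
Convert the 6th prime (prime index) → 13 (decimal)
94 + 13 = 107
107 × 2 = 214
Convert the 1st prime (prime index) → 2 (decimal)
214 ÷ 2 = 107
107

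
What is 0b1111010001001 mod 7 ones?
Convert 0b1111010001001 (binary) → 4096 + 2048 + 1024 + 512 + 128 + 8 + 1 = 7817 (decimal)
Convert 7 ones (place-value notation) → 7 (decimal)
Compute 7817 mod 7 = 5
5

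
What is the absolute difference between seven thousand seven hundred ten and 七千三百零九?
Convert seven thousand seven hundred ten (English words) → 7×1000 + 7×100 + 10 = 7710 (decimal)
Convert 七千三百零九 (Chinese numeral) → 7×1000 + 3×100 + 9 = 7309 (decimal)
Compute |7710 - 7309| = 401
401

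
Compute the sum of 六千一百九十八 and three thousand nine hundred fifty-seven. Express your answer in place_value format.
Convert 六千一百九十八 (Chinese numeral) → 6×1000 + 1×100 + 9×10 + 8 = 6198 (decimal)
Convert three thousand nine hundred fifty-seven (English words) → 3×1000 + 9×100 + 57 = 3957 (decimal)
Compute 6198 + 3957 = 10155
Convert 10155 (decimal) → 10155 = 10×1000 + 1×100 + 5×10 + 5 → 10 thousands, 1 hundred, 5 tens, 5 ones (place-value notation)
10 thousands, 1 hundred, 5 tens, 5 ones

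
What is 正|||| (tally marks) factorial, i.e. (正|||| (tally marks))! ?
Convert 正|||| (tally marks) → 5 + 4 = 9 (decimal)
Compute 9! = 362880
362880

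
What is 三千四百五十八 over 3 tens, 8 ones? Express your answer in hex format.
Convert 三千四百五十八 (Chinese numeral) → 3×1000 + 4×100 + 5×10 + 8 = 3458 (decimal)
Convert 3 tens, 8 ones (place-value notation) → 3×10 + 8 = 38 (decimal)
Compute 3458 ÷ 38 = 91
Convert 91 (decimal) → 91 = 5×16 + 11 → 0x5B (hexadecimal)
0x5B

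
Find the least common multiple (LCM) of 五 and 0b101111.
Convert 五 (Chinese numeral) → 5 (decimal)
Convert 0b101111 (binary) → 32 + 8 + 4 + 2 + 1 = 47 (decimal)
Compute lcm(5, 47) = 235
235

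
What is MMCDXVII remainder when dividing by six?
Convert MMCDXVII (Roman numeral) → 1000 + 1000 + 400 + 10 + 5 + 1 + 1 = 2417 (decimal)
Convert six (English words) → 6 (decimal)
Compute 2417 mod 6 = 5
5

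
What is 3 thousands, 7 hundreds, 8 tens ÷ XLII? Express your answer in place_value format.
Convert 3 thousands, 7 hundreds, 8 tens (place-value notation) → 3×1000 + 7×100 + 8×10 = 3780 (decimal)
Convert XLII (Roman numeral) → 40 + 1 + 1 = 42 (decimal)
Compute 3780 ÷ 42 = 90
Convert 90 (decimal) → 90 = 9×10 → 9 tens (place-value notation)
9 tens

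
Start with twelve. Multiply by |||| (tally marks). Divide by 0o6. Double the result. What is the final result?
Convert twelve (English words) → 12 (decimal)
Start: 12
Convert |||| (tally marks) → 4 (decimal)
12 × 4 = 48
Convert 0o6 (octal) → 6 (decimal)
48 ÷ 6 = 8
8 × 2 = 16
16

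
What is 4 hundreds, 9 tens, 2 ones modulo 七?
Convert 4 hundreds, 9 tens, 2 ones (place-value notation) → 4×100 + 9×10 + 2 = 492 (decimal)
Convert 七 (Chinese numeral) → 7 (decimal)
Compute 492 mod 7 = 2
2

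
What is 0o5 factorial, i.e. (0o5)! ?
Convert 0o5 (octal) → 5 (decimal)
Compute 5! = 120
120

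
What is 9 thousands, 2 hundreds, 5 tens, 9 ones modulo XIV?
Convert 9 thousands, 2 hundreds, 5 tens, 9 ones (place-value notation) → 9×1000 + 2×100 + 5×10 + 9 = 9259 (decimal)
Convert XIV (Roman numeral) → 10 + 4 = 14 (decimal)
Compute 9259 mod 14 = 5
5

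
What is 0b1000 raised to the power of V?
Convert 0b1000 (binary) → 8 (decimal)
Convert V (Roman numeral) → 5 (decimal)
Compute 8 ^ 5 = 32768
32768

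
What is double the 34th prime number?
The 34th prime number = 139
Compute 139 × 2 = 278
278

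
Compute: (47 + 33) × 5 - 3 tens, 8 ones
Convert 3 tens, 8 ones (place-value notation) → 3×10 + 8 = 38 (decimal)
Expression in decimal: (47 + 33) × 5 - 38
Parentheses first: 47 + 33 = 80
Multiply: 80 × 5 = 400
Subtract: 400 - 38 = 362
362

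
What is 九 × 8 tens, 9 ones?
Convert 九 (Chinese numeral) → 9 (decimal)
Convert 8 tens, 9 ones (place-value notation) → 8×10 + 9 = 89 (decimal)
Compute 9 × 89 = 801
801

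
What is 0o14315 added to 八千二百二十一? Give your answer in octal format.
Convert 0o14315 (octal) → 1×4096 + 4×512 + 3×64 + 1×8 + 5 = 6349 (decimal)
Convert 八千二百二十一 (Chinese numeral) → 8×1000 + 2×100 + 2×10 + 1 = 8221 (decimal)
Compute 6349 + 8221 = 14570
Convert 14570 (decimal) → 14570 = 3×4096 + 4×512 + 3×64 + 5×8 + 2 → 0o34352 (octal)
0o34352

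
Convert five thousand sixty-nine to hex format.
Convert five thousand sixty-nine (English words) → 5×1000 + 69 = 5069 (decimal)
Convert 5069 (decimal) → 5069 = 1×4096 + 3×256 + 12×16 + 13 → 0x13CD (hexadecimal)
0x13CD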